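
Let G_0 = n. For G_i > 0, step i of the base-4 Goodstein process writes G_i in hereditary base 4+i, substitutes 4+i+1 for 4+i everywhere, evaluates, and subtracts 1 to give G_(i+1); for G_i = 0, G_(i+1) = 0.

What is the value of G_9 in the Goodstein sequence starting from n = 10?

13

10 —HB4→ 2·4 + 2 —bump→ 2·5 + 2 = 12 —(−1)→ 11
11 —HB5→ 2·5 + 1 —bump→ 2·6 + 1 = 13 —(−1)→ 12
12 —HB6→ 2·6 —bump→ 2·7 = 14 —(−1)→ 13
13 —HB7→ 7 + 6 —bump→ 8 + 6 = 14 —(−1)→ 13
13 —HB8→ 8 + 5 —bump→ 9 + 5 = 14 —(−1)→ 13
13 —HB9→ 9 + 4 —bump→ 10 + 4 = 14 —(−1)→ 13
13 —HB10→ 10 + 3 —bump→ 11 + 3 = 14 —(−1)→ 13
13 —HB11→ 11 + 2 —bump→ 12 + 2 = 14 —(−1)→ 13
13 —HB12→ 12 + 1 —bump→ 13 + 1 = 14 —(−1)→ 13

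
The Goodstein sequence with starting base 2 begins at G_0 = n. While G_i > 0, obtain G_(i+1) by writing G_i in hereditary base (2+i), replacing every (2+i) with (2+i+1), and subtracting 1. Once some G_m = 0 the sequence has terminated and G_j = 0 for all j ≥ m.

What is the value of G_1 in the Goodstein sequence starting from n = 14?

110

step 0: 14 = 2^(2 + 1) + 2^2 + 2; sub 3 for 2: 3^(3 + 1) + 3^3 + 3; = 111; G_1 = 111−1 = 110
step 1: 110 = 3^(3 + 1) + 3^3 + 2; sub 4 for 3: 4^(4 + 1) + 4^4 + 2; = 1282; G_2 = 1282−1 = 1281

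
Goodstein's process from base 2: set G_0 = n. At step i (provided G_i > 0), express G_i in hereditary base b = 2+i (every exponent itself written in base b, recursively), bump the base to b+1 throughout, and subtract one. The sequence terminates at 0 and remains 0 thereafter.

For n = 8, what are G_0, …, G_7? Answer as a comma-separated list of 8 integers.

base 2: 8 = 2^(2 + 1); at 3: 3^(3 + 1) = 81; next = 80
base 3: 80 = 2·3^3 + 2·3^2 + 2·3 + 2; at 4: 2·4^4 + 2·4^2 + 2·4 + 2 = 554; next = 553
base 4: 553 = 2·4^4 + 2·4^2 + 2·4 + 1; at 5: 2·5^5 + 2·5^2 + 2·5 + 1 = 6311; next = 6310
base 5: 6310 = 2·5^5 + 2·5^2 + 2·5; at 6: 2·6^6 + 2·6^2 + 2·6 = 93396; next = 93395
base 6: 93395 = 2·6^6 + 2·6^2 + 6 + 5; at 7: 2·7^7 + 2·7^2 + 7 + 5 = 1647196; next = 1647195
base 7: 1647195 = 2·7^7 + 2·7^2 + 7 + 4; at 8: 2·8^8 + 2·8^2 + 8 + 4 = 33554572; next = 33554571
base 8: 33554571 = 2·8^8 + 2·8^2 + 8 + 3; at 9: 2·9^9 + 2·9^2 + 9 + 3 = 774841152; next = 774841151

8, 80, 553, 6310, 93395, 1647195, 33554571, 774841151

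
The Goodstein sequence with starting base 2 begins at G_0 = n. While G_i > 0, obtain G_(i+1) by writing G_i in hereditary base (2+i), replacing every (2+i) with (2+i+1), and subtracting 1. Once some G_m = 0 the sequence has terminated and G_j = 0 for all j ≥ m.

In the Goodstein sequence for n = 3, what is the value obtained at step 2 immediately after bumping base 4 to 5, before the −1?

3

i=0: 3 = 2 + 1 (b=2); 2→3: 3 + 1 = 4; 4−1 = 3
i=1: 3 = 3 (b=3); 3→4: 4 = 4; 4−1 = 3
i=2: 3 = 3 (b=4); 4→5: 3 = 3; 3−1 = 2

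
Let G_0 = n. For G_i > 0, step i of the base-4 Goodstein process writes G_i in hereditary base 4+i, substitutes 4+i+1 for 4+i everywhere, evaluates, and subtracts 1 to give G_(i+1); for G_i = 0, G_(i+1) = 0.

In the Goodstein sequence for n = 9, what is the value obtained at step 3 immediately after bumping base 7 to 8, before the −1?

12

step 0: 9 = 2·4 + 1; sub 5 for 4: 2·5 + 1; = 11; G_1 = 11−1 = 10
step 1: 10 = 2·5; sub 6 for 5: 2·6; = 12; G_2 = 12−1 = 11
step 2: 11 = 6 + 5; sub 7 for 6: 7 + 5; = 12; G_3 = 12−1 = 11
step 3: 11 = 7 + 4; sub 8 for 7: 8 + 4; = 12; G_4 = 12−1 = 11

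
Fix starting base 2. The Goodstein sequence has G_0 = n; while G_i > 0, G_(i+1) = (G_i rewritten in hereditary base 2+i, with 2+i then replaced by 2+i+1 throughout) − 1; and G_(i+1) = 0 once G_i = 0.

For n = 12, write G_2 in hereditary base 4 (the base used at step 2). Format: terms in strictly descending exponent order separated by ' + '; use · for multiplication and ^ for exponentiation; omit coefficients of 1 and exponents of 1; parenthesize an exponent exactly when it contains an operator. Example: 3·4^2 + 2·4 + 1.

(0) 12|_2 = 2^(2 + 1) + 2^2 ↦ 3^(3 + 1) + 3^3|_3 = 108 ⇒ 107
(1) 107|_3 = 3^(3 + 1) + 2·3^2 + 2·3 + 2 ↦ 4^(4 + 1) + 2·4^2 + 2·4 + 2|_4 = 1066 ⇒ 1065
(2) 1065|_4 = 4^(4 + 1) + 2·4^2 + 2·4 + 1 ↦ 5^(5 + 1) + 2·5^2 + 2·5 + 1|_5 = 15686 ⇒ 15685

4^(4 + 1) + 2·4^2 + 2·4 + 1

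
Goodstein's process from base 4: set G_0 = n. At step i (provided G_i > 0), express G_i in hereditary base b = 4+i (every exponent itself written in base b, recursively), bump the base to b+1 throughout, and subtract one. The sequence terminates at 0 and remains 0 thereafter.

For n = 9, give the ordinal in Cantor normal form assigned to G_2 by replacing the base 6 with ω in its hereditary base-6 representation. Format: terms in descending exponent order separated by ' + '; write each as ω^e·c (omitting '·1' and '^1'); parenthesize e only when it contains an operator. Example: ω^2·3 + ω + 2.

G_0=9  [base 4] 2·4 + 1  →[4↦5]→  2·5 + 1 = 11  −1 ⇒ G_1=10
G_1=10  [base 5] 2·5  →[5↦6]→  2·6 = 12  −1 ⇒ G_2=11
G_2=11  [base 6] 6 + 5  →[6↦7]→  7 + 5 = 12  −1 ⇒ G_3=11

ω + 5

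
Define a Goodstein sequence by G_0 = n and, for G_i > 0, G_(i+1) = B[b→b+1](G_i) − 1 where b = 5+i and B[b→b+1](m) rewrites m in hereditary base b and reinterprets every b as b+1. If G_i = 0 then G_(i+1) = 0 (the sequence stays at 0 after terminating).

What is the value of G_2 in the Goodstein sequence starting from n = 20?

25

[0] 20 ≡ 4·5 (base 5). Lift 6: 24. −1: 23.
[1] 23 ≡ 3·6 + 5 (base 6). Lift 7: 26. −1: 25.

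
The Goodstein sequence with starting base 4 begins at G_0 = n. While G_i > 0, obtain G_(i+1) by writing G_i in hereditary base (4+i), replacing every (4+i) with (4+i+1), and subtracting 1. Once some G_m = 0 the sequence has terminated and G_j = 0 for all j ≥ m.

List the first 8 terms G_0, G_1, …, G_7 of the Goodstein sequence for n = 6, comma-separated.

6 —HB4→ 4 + 2 —bump→ 5 + 2 = 7 —(−1)→ 6
6 —HB5→ 5 + 1 —bump→ 6 + 1 = 7 —(−1)→ 6
6 —HB6→ 6 —bump→ 7 = 7 —(−1)→ 6
6 —HB7→ 6 —bump→ 6 = 6 —(−1)→ 5
5 —HB8→ 5 —bump→ 5 = 5 —(−1)→ 4
4 —HB9→ 4 —bump→ 4 = 4 —(−1)→ 3
3 —HB10→ 3 —bump→ 3 = 3 —(−1)→ 2

6, 6, 6, 6, 5, 4, 3, 2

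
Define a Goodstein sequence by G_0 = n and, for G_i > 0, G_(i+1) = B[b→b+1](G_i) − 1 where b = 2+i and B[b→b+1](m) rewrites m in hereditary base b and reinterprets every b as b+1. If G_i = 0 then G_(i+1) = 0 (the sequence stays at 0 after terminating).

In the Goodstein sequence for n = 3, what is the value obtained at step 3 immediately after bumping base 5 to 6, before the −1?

[0] 3 ≡ 2 + 1 (base 2). Lift 3: 4. −1: 3.
[1] 3 ≡ 3 (base 3). Lift 4: 4. −1: 3.
[2] 3 ≡ 3 (base 4). Lift 5: 3. −1: 2.
[3] 2 ≡ 2 (base 5). Lift 6: 2. −1: 1.

2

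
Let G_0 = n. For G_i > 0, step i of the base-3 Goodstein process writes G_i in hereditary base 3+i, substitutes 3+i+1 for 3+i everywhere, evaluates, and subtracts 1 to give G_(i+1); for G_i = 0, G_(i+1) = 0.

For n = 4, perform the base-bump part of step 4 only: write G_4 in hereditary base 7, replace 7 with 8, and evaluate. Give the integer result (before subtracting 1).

step 0: 4 = 3 + 1; sub 4 for 3: 4 + 1; = 5; G_1 = 5−1 = 4
step 1: 4 = 4; sub 5 for 4: 5; = 5; G_2 = 5−1 = 4
step 2: 4 = 4; sub 6 for 5: 4; = 4; G_3 = 4−1 = 3
step 3: 3 = 3; sub 7 for 6: 3; = 3; G_4 = 3−1 = 2
step 4: 2 = 2; sub 8 for 7: 2; = 2; G_5 = 2−1 = 1

2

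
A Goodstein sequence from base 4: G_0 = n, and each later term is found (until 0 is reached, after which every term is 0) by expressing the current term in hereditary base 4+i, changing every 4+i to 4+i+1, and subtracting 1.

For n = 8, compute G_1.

G_0 = 8. HB_4(8) = 2·4. Bump = 10. G_1 = 9.
G_1 = 9. HB_5(9) = 5 + 4. Bump = 10. G_2 = 9.

9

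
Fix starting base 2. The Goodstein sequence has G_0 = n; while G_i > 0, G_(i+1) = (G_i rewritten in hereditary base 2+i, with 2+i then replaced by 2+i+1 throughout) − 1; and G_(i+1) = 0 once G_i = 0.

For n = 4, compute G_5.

[0] 4 ≡ 2^2 (base 2). Lift 3: 27. −1: 26.
[1] 26 ≡ 2·3^2 + 2·3 + 2 (base 3). Lift 4: 42. −1: 41.
[2] 41 ≡ 2·4^2 + 2·4 + 1 (base 4). Lift 5: 61. −1: 60.
[3] 60 ≡ 2·5^2 + 2·5 (base 5). Lift 6: 84. −1: 83.
[4] 83 ≡ 2·6^2 + 6 + 5 (base 6). Lift 7: 110. −1: 109.

109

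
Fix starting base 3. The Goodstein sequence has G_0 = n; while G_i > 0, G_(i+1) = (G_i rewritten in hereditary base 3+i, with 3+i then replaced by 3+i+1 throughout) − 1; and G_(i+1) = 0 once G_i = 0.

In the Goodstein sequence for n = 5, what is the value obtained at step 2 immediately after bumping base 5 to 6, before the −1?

[0] 5 ≡ 3 + 2 (base 3). Lift 4: 6. −1: 5.
[1] 5 ≡ 4 + 1 (base 4). Lift 5: 6. −1: 5.
[2] 5 ≡ 5 (base 5). Lift 6: 6. −1: 5.

6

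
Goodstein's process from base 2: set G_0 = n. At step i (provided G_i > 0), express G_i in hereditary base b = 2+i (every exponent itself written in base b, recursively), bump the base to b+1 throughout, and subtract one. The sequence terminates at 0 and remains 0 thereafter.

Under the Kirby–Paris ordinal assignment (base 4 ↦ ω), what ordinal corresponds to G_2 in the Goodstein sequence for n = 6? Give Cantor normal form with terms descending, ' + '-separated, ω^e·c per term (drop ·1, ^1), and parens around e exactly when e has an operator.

6 —HB2→ 2^2 + 2 —bump→ 3^3 + 3 = 30 —(−1)→ 29
29 —HB3→ 3^3 + 2 —bump→ 4^4 + 2 = 258 —(−1)→ 257
257 —HB4→ 4^4 + 1 —bump→ 5^5 + 1 = 3126 —(−1)→ 3125

ω^ω + 1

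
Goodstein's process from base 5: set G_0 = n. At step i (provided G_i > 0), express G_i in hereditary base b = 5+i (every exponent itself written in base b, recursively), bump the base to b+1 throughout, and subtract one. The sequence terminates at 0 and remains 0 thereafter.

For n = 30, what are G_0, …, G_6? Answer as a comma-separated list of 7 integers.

30, 41, 53, 67, 83, 101, 121

G_0 = 30. HB_5(30) = 5^2 + 5. Bump = 42. G_1 = 41.
G_1 = 41. HB_6(41) = 6^2 + 5. Bump = 54. G_2 = 53.
G_2 = 53. HB_7(53) = 7^2 + 4. Bump = 68. G_3 = 67.
G_3 = 67. HB_8(67) = 8^2 + 3. Bump = 84. G_4 = 83.
G_4 = 83. HB_9(83) = 9^2 + 2. Bump = 102. G_5 = 101.
G_5 = 101. HB_10(101) = 10^2 + 1. Bump = 122. G_6 = 121.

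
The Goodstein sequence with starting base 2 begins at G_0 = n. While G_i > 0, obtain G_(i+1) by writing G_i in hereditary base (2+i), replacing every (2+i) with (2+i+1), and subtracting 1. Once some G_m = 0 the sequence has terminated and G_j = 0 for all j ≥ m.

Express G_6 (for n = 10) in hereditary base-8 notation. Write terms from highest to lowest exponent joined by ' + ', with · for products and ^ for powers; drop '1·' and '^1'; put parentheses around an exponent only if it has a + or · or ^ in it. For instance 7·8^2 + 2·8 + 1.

5·8^8 + 5·8^5 + 5·8^4 + 5·8^3 + 5·8^2 + 5·8 + 3

10 —HB2→ 2^(2 + 1) + 2 —bump→ 3^(3 + 1) + 3 = 84 —(−1)→ 83
83 —HB3→ 3^(3 + 1) + 2 —bump→ 4^(4 + 1) + 2 = 1026 —(−1)→ 1025
1025 —HB4→ 4^(4 + 1) + 1 —bump→ 5^(5 + 1) + 1 = 15626 —(−1)→ 15625
15625 —HB5→ 5^(5 + 1) —bump→ 6^(6 + 1) = 279936 —(−1)→ 279935
279935 —HB6→ 5·6^6 + 5·6^5 + 5·6^4 + 5·6^3 + 5·6^2 + 5·6 + 5 —bump→ 5·7^7 + 5·7^5 + 5·7^4 + 5·7^3 + 5·7^2 + 5·7 + 5 = 4215755 —(−1)→ 4215754
4215754 —HB7→ 5·7^7 + 5·7^5 + 5·7^4 + 5·7^3 + 5·7^2 + 5·7 + 4 —bump→ 5·8^8 + 5·8^5 + 5·8^4 + 5·8^3 + 5·8^2 + 5·8 + 4 = 84073324 —(−1)→ 84073323
84073323 —HB8→ 5·8^8 + 5·8^5 + 5·8^4 + 5·8^3 + 5·8^2 + 5·8 + 3 —bump→ 5·9^9 + 5·9^5 + 5·9^4 + 5·9^3 + 5·9^2 + 5·9 + 3 = 1937434593 —(−1)→ 1937434592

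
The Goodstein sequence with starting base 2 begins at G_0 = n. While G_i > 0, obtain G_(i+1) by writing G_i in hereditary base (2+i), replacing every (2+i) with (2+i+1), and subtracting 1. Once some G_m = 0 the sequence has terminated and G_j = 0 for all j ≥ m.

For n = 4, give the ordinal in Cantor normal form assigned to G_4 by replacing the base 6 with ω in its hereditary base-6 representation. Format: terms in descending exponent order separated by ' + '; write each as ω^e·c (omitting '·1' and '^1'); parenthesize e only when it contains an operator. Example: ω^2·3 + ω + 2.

G_0 = 4. HB_2(4) = 2^2. Bump = 27. G_1 = 26.
G_1 = 26. HB_3(26) = 2·3^2 + 2·3 + 2. Bump = 42. G_2 = 41.
G_2 = 41. HB_4(41) = 2·4^2 + 2·4 + 1. Bump = 61. G_3 = 60.
G_3 = 60. HB_5(60) = 2·5^2 + 2·5. Bump = 84. G_4 = 83.
G_4 = 83. HB_6(83) = 2·6^2 + 6 + 5. Bump = 110. G_5 = 109.

ω^2·2 + ω + 5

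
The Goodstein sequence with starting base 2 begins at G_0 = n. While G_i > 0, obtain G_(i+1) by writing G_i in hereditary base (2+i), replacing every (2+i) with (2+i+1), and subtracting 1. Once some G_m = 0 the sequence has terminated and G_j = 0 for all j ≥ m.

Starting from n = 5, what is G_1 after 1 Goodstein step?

G_0=5  [base 2] 2^2 + 1  →[2↦3]→  3^3 + 1 = 28  −1 ⇒ G_1=27
G_1=27  [base 3] 3^3  →[3↦4]→  4^4 = 256  −1 ⇒ G_2=255

27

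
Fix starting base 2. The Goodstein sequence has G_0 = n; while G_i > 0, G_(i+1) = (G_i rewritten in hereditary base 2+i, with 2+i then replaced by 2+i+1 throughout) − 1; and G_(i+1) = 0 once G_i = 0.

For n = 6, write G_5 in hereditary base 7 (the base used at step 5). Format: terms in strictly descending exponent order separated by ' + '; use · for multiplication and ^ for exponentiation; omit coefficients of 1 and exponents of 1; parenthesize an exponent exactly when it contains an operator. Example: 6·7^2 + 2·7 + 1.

(0) 6|_2 = 2^2 + 2 ↦ 3^3 + 3|_3 = 30 ⇒ 29
(1) 29|_3 = 3^3 + 2 ↦ 4^4 + 2|_4 = 258 ⇒ 257
(2) 257|_4 = 4^4 + 1 ↦ 5^5 + 1|_5 = 3126 ⇒ 3125
(3) 3125|_5 = 5^5 ↦ 6^6|_6 = 46656 ⇒ 46655
(4) 46655|_6 = 5·6^5 + 5·6^4 + 5·6^3 + 5·6^2 + 5·6 + 5 ↦ 5·7^5 + 5·7^4 + 5·7^3 + 5·7^2 + 5·7 + 5|_7 = 98040 ⇒ 98039
(5) 98039|_7 = 5·7^5 + 5·7^4 + 5·7^3 + 5·7^2 + 5·7 + 4 ↦ 5·8^5 + 5·8^4 + 5·8^3 + 5·8^2 + 5·8 + 4|_8 = 187244 ⇒ 187243

5·7^5 + 5·7^4 + 5·7^3 + 5·7^2 + 5·7 + 4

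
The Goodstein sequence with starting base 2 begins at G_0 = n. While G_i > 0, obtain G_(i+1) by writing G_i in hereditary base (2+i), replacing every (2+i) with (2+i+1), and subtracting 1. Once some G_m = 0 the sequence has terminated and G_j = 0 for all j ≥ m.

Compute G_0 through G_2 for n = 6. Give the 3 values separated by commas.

base 2: 6 = 2^2 + 2; at 3: 3^3 + 3 = 30; next = 29
base 3: 29 = 3^3 + 2; at 4: 4^4 + 2 = 258; next = 257

6, 29, 257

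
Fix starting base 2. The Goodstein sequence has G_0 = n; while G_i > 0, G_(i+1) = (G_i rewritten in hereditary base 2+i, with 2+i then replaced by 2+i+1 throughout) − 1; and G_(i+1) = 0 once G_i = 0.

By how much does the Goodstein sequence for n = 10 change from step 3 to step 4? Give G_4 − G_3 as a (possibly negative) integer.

264310

step 0: 10 = 2^(2 + 1) + 2; sub 3 for 2: 3^(3 + 1) + 3; = 84; G_1 = 84−1 = 83
step 1: 83 = 3^(3 + 1) + 2; sub 4 for 3: 4^(4 + 1) + 2; = 1026; G_2 = 1026−1 = 1025
step 2: 1025 = 4^(4 + 1) + 1; sub 5 for 4: 5^(5 + 1) + 1; = 15626; G_3 = 15626−1 = 15625
step 3: 15625 = 5^(5 + 1); sub 6 for 5: 6^(6 + 1); = 279936; G_4 = 279936−1 = 279935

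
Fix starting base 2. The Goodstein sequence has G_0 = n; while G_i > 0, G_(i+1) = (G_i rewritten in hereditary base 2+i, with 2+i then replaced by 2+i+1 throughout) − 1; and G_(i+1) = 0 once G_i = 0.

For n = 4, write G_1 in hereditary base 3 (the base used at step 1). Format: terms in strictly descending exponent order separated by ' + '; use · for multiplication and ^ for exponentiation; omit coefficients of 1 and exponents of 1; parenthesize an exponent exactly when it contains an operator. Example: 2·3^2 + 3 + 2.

2·3^2 + 2·3 + 2

[0] 4 ≡ 2^2 (base 2). Lift 3: 27. −1: 26.
[1] 26 ≡ 2·3^2 + 2·3 + 2 (base 3). Lift 4: 42. −1: 41.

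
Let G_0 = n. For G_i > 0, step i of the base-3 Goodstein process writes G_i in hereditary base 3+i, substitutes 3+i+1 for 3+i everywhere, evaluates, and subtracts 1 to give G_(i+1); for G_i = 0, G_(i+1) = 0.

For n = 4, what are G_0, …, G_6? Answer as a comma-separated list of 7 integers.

4, 4, 4, 3, 2, 1, 0

base 3: 4 = 3 + 1; at 4: 4 + 1 = 5; next = 4
base 4: 4 = 4; at 5: 5 = 5; next = 4
base 5: 4 = 4; at 6: 4 = 4; next = 3
base 6: 3 = 3; at 7: 3 = 3; next = 2
base 7: 2 = 2; at 8: 2 = 2; next = 1
base 8: 1 = 1; at 9: 1 = 1; next = 0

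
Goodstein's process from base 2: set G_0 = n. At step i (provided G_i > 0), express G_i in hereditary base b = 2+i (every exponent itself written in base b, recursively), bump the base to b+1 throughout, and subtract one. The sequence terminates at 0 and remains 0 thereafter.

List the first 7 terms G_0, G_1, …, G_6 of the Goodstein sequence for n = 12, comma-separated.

12, 107, 1065, 15685, 280019, 5764910, 134217867

(0) 12|_2 = 2^(2 + 1) + 2^2 ↦ 3^(3 + 1) + 3^3|_3 = 108 ⇒ 107
(1) 107|_3 = 3^(3 + 1) + 2·3^2 + 2·3 + 2 ↦ 4^(4 + 1) + 2·4^2 + 2·4 + 2|_4 = 1066 ⇒ 1065
(2) 1065|_4 = 4^(4 + 1) + 2·4^2 + 2·4 + 1 ↦ 5^(5 + 1) + 2·5^2 + 2·5 + 1|_5 = 15686 ⇒ 15685
(3) 15685|_5 = 5^(5 + 1) + 2·5^2 + 2·5 ↦ 6^(6 + 1) + 2·6^2 + 2·6|_6 = 280020 ⇒ 280019
(4) 280019|_6 = 6^(6 + 1) + 2·6^2 + 6 + 5 ↦ 7^(7 + 1) + 2·7^2 + 7 + 5|_7 = 5764911 ⇒ 5764910
(5) 5764910|_7 = 7^(7 + 1) + 2·7^2 + 7 + 4 ↦ 8^(8 + 1) + 2·8^2 + 8 + 4|_8 = 134217868 ⇒ 134217867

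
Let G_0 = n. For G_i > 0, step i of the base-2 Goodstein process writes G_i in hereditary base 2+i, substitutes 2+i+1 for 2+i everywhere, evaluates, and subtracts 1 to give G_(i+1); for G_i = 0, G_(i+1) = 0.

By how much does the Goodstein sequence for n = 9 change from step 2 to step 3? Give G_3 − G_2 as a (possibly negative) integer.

8819

i=0: 9 = 2^(2 + 1) + 1 (b=2); 2→3: 3^(3 + 1) + 1 = 82; 82−1 = 81
i=1: 81 = 3^(3 + 1) (b=3); 3→4: 4^(4 + 1) = 1024; 1024−1 = 1023
i=2: 1023 = 3·4^4 + 3·4^3 + 3·4^2 + 3·4 + 3 (b=4); 4→5: 3·5^5 + 3·5^3 + 3·5^2 + 3·5 + 3 = 9843; 9843−1 = 9842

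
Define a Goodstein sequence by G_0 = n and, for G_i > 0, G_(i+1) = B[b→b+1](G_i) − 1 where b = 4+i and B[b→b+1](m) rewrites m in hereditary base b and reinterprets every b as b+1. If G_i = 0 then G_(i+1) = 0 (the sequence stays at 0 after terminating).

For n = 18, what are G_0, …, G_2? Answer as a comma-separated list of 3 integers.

18, 26, 36

i=0: 18 = 4^2 + 2 (b=4); 4→5: 5^2 + 2 = 27; 27−1 = 26
i=1: 26 = 5^2 + 1 (b=5); 5→6: 6^2 + 1 = 37; 37−1 = 36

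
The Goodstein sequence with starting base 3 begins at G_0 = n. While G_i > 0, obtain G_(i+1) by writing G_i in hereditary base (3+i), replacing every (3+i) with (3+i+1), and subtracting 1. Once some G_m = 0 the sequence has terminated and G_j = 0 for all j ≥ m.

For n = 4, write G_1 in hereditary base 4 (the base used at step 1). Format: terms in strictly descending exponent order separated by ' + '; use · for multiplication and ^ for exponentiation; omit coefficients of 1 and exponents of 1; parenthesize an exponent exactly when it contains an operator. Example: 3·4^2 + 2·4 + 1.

4

[0] 4 ≡ 3 + 1 (base 3). Lift 4: 5. −1: 4.
[1] 4 ≡ 4 (base 4). Lift 5: 5. −1: 4.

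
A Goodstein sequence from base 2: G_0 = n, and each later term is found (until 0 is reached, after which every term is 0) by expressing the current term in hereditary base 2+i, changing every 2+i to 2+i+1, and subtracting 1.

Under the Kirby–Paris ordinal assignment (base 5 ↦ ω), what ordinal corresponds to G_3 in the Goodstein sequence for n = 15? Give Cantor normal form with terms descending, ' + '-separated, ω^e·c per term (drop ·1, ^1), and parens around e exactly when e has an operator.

ω^(ω + 1) + ω^ω + 2

15 —HB2→ 2^(2 + 1) + 2^2 + 2 + 1 —bump→ 3^(3 + 1) + 3^3 + 3 + 1 = 112 —(−1)→ 111
111 —HB3→ 3^(3 + 1) + 3^3 + 3 —bump→ 4^(4 + 1) + 4^4 + 4 = 1284 —(−1)→ 1283
1283 —HB4→ 4^(4 + 1) + 4^4 + 3 —bump→ 5^(5 + 1) + 5^5 + 3 = 18753 —(−1)→ 18752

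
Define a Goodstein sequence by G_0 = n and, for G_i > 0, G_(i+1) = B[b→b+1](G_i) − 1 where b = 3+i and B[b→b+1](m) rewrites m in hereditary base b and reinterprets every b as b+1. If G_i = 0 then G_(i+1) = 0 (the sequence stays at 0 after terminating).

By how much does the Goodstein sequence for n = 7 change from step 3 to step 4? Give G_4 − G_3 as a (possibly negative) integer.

0

step 0: 7 = 2·3 + 1; sub 4 for 3: 2·4 + 1; = 9; G_1 = 9−1 = 8
step 1: 8 = 2·4; sub 5 for 4: 2·5; = 10; G_2 = 10−1 = 9
step 2: 9 = 5 + 4; sub 6 for 5: 6 + 4; = 10; G_3 = 10−1 = 9
step 3: 9 = 6 + 3; sub 7 for 6: 7 + 3; = 10; G_4 = 10−1 = 9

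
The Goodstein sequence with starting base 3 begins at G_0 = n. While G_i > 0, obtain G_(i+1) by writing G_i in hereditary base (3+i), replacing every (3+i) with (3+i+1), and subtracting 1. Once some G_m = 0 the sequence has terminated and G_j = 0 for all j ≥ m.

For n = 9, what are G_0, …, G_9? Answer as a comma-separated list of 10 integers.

step 0: 9 = 3^2; sub 4 for 3: 4^2; = 16; G_1 = 16−1 = 15
step 1: 15 = 3·4 + 3; sub 5 for 4: 3·5 + 3; = 18; G_2 = 18−1 = 17
step 2: 17 = 3·5 + 2; sub 6 for 5: 3·6 + 2; = 20; G_3 = 20−1 = 19
step 3: 19 = 3·6 + 1; sub 7 for 6: 3·7 + 1; = 22; G_4 = 22−1 = 21
step 4: 21 = 3·7; sub 8 for 7: 3·8; = 24; G_5 = 24−1 = 23
step 5: 23 = 2·8 + 7; sub 9 for 8: 2·9 + 7; = 25; G_6 = 25−1 = 24
step 6: 24 = 2·9 + 6; sub 10 for 9: 2·10 + 6; = 26; G_7 = 26−1 = 25
step 7: 25 = 2·10 + 5; sub 11 for 10: 2·11 + 5; = 27; G_8 = 27−1 = 26
step 8: 26 = 2·11 + 4; sub 12 for 11: 2·12 + 4; = 28; G_9 = 28−1 = 27

9, 15, 17, 19, 21, 23, 24, 25, 26, 27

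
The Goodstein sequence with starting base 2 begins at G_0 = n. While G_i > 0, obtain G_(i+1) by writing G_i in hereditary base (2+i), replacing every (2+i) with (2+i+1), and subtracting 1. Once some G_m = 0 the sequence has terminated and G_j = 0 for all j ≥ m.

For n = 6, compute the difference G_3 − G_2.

6 —HB2→ 2^2 + 2 —bump→ 3^3 + 3 = 30 —(−1)→ 29
29 —HB3→ 3^3 + 2 —bump→ 4^4 + 2 = 258 —(−1)→ 257
257 —HB4→ 4^4 + 1 —bump→ 5^5 + 1 = 3126 —(−1)→ 3125

2868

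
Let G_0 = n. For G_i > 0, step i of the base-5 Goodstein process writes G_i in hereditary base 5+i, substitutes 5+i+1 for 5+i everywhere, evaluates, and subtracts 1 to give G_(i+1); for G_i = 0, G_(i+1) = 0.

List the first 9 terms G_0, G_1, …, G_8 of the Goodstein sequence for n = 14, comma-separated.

G_0 = 14. HB_5(14) = 2·5 + 4. Bump = 16. G_1 = 15.
G_1 = 15. HB_6(15) = 2·6 + 3. Bump = 17. G_2 = 16.
G_2 = 16. HB_7(16) = 2·7 + 2. Bump = 18. G_3 = 17.
G_3 = 17. HB_8(17) = 2·8 + 1. Bump = 19. G_4 = 18.
G_4 = 18. HB_9(18) = 2·9. Bump = 20. G_5 = 19.
G_5 = 19. HB_10(19) = 10 + 9. Bump = 20. G_6 = 19.
G_6 = 19. HB_11(19) = 11 + 8. Bump = 20. G_7 = 19.
G_7 = 19. HB_12(19) = 12 + 7. Bump = 20. G_8 = 19.

14, 15, 16, 17, 18, 19, 19, 19, 19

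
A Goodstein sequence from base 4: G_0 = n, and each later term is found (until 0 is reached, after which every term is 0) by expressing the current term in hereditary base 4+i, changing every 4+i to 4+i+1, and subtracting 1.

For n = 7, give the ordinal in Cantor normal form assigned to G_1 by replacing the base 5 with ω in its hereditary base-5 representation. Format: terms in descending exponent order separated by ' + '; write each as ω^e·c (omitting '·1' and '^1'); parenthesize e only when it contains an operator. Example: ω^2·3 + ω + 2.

[0] 7 ≡ 4 + 3 (base 4). Lift 5: 8. −1: 7.
[1] 7 ≡ 5 + 2 (base 5). Lift 6: 8. −1: 7.

ω + 2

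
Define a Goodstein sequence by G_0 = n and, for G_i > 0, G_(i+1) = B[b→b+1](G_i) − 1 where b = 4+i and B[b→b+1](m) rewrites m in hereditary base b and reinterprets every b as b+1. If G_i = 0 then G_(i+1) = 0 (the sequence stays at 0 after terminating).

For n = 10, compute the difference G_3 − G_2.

1

G_0 = 10. HB_4(10) = 2·4 + 2. Bump = 12. G_1 = 11.
G_1 = 11. HB_5(11) = 2·5 + 1. Bump = 13. G_2 = 12.
G_2 = 12. HB_6(12) = 2·6. Bump = 14. G_3 = 13.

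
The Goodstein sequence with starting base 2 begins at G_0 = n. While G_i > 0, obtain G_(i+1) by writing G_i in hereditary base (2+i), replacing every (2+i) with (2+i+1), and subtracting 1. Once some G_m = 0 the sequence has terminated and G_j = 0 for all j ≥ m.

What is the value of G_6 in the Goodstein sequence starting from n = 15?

15 —HB2→ 2^(2 + 1) + 2^2 + 2 + 1 —bump→ 3^(3 + 1) + 3^3 + 3 + 1 = 112 —(−1)→ 111
111 —HB3→ 3^(3 + 1) + 3^3 + 3 —bump→ 4^(4 + 1) + 4^4 + 4 = 1284 —(−1)→ 1283
1283 —HB4→ 4^(4 + 1) + 4^4 + 3 —bump→ 5^(5 + 1) + 5^5 + 3 = 18753 —(−1)→ 18752
18752 —HB5→ 5^(5 + 1) + 5^5 + 2 —bump→ 6^(6 + 1) + 6^6 + 2 = 326594 —(−1)→ 326593
326593 —HB6→ 6^(6 + 1) + 6^6 + 1 —bump→ 7^(7 + 1) + 7^7 + 1 = 6588345 —(−1)→ 6588344
6588344 —HB7→ 7^(7 + 1) + 7^7 —bump→ 8^(8 + 1) + 8^8 = 150994944 —(−1)→ 150994943
150994943 —HB8→ 8^(8 + 1) + 7·8^7 + 7·8^6 + 7·8^5 + 7·8^4 + 7·8^3 + 7·8^2 + 7·8 + 7 —bump→ 9^(9 + 1) + 7·9^7 + 7·9^6 + 7·9^5 + 7·9^4 + 7·9^3 + 7·9^2 + 7·9 + 7 = 3524450281 —(−1)→ 3524450280

150994943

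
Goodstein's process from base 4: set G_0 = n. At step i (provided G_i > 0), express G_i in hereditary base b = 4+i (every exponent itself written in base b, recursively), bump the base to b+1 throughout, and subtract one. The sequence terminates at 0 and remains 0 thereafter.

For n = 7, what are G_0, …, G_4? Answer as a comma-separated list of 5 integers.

step 0: 7 = 4 + 3; sub 5 for 4: 5 + 3; = 8; G_1 = 8−1 = 7
step 1: 7 = 5 + 2; sub 6 for 5: 6 + 2; = 8; G_2 = 8−1 = 7
step 2: 7 = 6 + 1; sub 7 for 6: 7 + 1; = 8; G_3 = 8−1 = 7
step 3: 7 = 7; sub 8 for 7: 8; = 8; G_4 = 8−1 = 7

7, 7, 7, 7, 7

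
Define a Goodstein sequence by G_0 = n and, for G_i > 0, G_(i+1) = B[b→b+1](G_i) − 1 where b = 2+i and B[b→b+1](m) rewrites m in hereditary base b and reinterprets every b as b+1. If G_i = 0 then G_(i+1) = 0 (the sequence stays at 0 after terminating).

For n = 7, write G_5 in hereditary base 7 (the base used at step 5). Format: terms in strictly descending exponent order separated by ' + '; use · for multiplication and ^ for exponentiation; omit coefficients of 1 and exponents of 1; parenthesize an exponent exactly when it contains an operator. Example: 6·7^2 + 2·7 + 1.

base 2: 7 = 2^2 + 2 + 1; at 3: 3^3 + 3 + 1 = 31; next = 30
base 3: 30 = 3^3 + 3; at 4: 4^4 + 4 = 260; next = 259
base 4: 259 = 4^4 + 3; at 5: 5^5 + 3 = 3128; next = 3127
base 5: 3127 = 5^5 + 2; at 6: 6^6 + 2 = 46658; next = 46657
base 6: 46657 = 6^6 + 1; at 7: 7^7 + 1 = 823544; next = 823543
base 7: 823543 = 7^7; at 8: 8^8 = 16777216; next = 16777215

7^7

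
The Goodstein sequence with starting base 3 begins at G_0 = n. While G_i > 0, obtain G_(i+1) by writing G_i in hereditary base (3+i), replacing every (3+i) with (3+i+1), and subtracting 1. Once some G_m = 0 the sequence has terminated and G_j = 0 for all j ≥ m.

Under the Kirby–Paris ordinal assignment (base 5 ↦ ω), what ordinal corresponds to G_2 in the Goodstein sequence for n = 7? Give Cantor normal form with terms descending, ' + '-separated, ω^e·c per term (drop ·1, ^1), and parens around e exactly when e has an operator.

step 0: 7 = 2·3 + 1; sub 4 for 3: 2·4 + 1; = 9; G_1 = 9−1 = 8
step 1: 8 = 2·4; sub 5 for 4: 2·5; = 10; G_2 = 10−1 = 9
step 2: 9 = 5 + 4; sub 6 for 5: 6 + 4; = 10; G_3 = 10−1 = 9

ω + 4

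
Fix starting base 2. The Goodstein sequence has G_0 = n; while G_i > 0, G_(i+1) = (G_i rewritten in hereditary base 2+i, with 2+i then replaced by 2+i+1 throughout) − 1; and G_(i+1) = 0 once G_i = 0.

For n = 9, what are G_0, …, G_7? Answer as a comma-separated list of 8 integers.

G_0 = 9. HB_2(9) = 2^(2 + 1) + 1. Bump = 82. G_1 = 81.
G_1 = 81. HB_3(81) = 3^(3 + 1). Bump = 1024. G_2 = 1023.
G_2 = 1023. HB_4(1023) = 3·4^4 + 3·4^3 + 3·4^2 + 3·4 + 3. Bump = 9843. G_3 = 9842.
G_3 = 9842. HB_5(9842) = 3·5^5 + 3·5^3 + 3·5^2 + 3·5 + 2. Bump = 140744. G_4 = 140743.
G_4 = 140743. HB_6(140743) = 3·6^6 + 3·6^3 + 3·6^2 + 3·6 + 1. Bump = 2471827. G_5 = 2471826.
G_5 = 2471826. HB_7(2471826) = 3·7^7 + 3·7^3 + 3·7^2 + 3·7. Bump = 50333400. G_6 = 50333399.
G_6 = 50333399. HB_8(50333399) = 3·8^8 + 3·8^3 + 3·8^2 + 2·8 + 7. Bump = 1162263922. G_7 = 1162263921.

9, 81, 1023, 9842, 140743, 2471826, 50333399, 1162263921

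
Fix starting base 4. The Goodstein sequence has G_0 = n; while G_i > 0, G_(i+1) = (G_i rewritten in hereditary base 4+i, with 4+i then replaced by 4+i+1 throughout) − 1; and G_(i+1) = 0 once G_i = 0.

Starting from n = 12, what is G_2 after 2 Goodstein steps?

(0) 12|_4 = 3·4 ↦ 3·5|_5 = 15 ⇒ 14
(1) 14|_5 = 2·5 + 4 ↦ 2·6 + 4|_6 = 16 ⇒ 15
(2) 15|_6 = 2·6 + 3 ↦ 2·7 + 3|_7 = 17 ⇒ 16

15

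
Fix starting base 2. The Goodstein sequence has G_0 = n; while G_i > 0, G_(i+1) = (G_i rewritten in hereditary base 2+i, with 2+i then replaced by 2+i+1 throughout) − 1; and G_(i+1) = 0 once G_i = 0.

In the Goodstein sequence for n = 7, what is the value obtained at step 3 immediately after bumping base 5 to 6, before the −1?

step 0: 7 = 2^2 + 2 + 1; sub 3 for 2: 3^3 + 3 + 1; = 31; G_1 = 31−1 = 30
step 1: 30 = 3^3 + 3; sub 4 for 3: 4^4 + 4; = 260; G_2 = 260−1 = 259
step 2: 259 = 4^4 + 3; sub 5 for 4: 5^5 + 3; = 3128; G_3 = 3128−1 = 3127
step 3: 3127 = 5^5 + 2; sub 6 for 5: 6^6 + 2; = 46658; G_4 = 46658−1 = 46657

46658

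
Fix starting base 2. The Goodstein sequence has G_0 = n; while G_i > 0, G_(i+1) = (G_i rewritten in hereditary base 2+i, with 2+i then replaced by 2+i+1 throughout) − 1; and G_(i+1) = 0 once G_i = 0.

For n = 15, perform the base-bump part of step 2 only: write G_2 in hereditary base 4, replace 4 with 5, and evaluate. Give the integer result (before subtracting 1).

G_0 = 15. HB_2(15) = 2^(2 + 1) + 2^2 + 2 + 1. Bump = 112. G_1 = 111.
G_1 = 111. HB_3(111) = 3^(3 + 1) + 3^3 + 3. Bump = 1284. G_2 = 1283.

18753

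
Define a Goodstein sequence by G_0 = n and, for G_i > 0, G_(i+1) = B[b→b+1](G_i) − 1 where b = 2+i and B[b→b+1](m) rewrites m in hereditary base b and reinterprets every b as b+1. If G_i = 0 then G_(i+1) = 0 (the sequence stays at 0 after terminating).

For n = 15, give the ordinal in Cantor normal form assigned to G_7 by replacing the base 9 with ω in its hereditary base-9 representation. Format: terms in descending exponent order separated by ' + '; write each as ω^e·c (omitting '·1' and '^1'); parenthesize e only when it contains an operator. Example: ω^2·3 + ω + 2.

ω^(ω + 1) + ω^7·7 + ω^6·7 + ω^5·7 + ω^4·7 + ω^3·7 + ω^2·7 + ω·7 + 6

(0) 15|_2 = 2^(2 + 1) + 2^2 + 2 + 1 ↦ 3^(3 + 1) + 3^3 + 3 + 1|_3 = 112 ⇒ 111
(1) 111|_3 = 3^(3 + 1) + 3^3 + 3 ↦ 4^(4 + 1) + 4^4 + 4|_4 = 1284 ⇒ 1283
(2) 1283|_4 = 4^(4 + 1) + 4^4 + 3 ↦ 5^(5 + 1) + 5^5 + 3|_5 = 18753 ⇒ 18752
(3) 18752|_5 = 5^(5 + 1) + 5^5 + 2 ↦ 6^(6 + 1) + 6^6 + 2|_6 = 326594 ⇒ 326593
(4) 326593|_6 = 6^(6 + 1) + 6^6 + 1 ↦ 7^(7 + 1) + 7^7 + 1|_7 = 6588345 ⇒ 6588344
(5) 6588344|_7 = 7^(7 + 1) + 7^7 ↦ 8^(8 + 1) + 8^8|_8 = 150994944 ⇒ 150994943
(6) 150994943|_8 = 8^(8 + 1) + 7·8^7 + 7·8^6 + 7·8^5 + 7·8^4 + 7·8^3 + 7·8^2 + 7·8 + 7 ↦ 9^(9 + 1) + 7·9^7 + 7·9^6 + 7·9^5 + 7·9^4 + 7·9^3 + 7·9^2 + 7·9 + 7|_9 = 3524450281 ⇒ 3524450280
(7) 3524450280|_9 = 9^(9 + 1) + 7·9^7 + 7·9^6 + 7·9^5 + 7·9^4 + 7·9^3 + 7·9^2 + 7·9 + 6 ↦ 10^(10 + 1) + 7·10^7 + 7·10^6 + 7·10^5 + 7·10^4 + 7·10^3 + 7·10^2 + 7·10 + 6|_10 = 100077777776 ⇒ 100077777775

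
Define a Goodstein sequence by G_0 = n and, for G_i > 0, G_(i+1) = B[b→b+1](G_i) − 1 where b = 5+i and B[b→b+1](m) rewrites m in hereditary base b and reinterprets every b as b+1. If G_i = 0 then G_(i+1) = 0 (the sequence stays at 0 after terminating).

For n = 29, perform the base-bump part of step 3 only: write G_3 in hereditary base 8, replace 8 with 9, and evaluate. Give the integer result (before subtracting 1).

step 0: 29 = 5^2 + 4; sub 6 for 5: 6^2 + 4; = 40; G_1 = 40−1 = 39
step 1: 39 = 6^2 + 3; sub 7 for 6: 7^2 + 3; = 52; G_2 = 52−1 = 51
step 2: 51 = 7^2 + 2; sub 8 for 7: 8^2 + 2; = 66; G_3 = 66−1 = 65
step 3: 65 = 8^2 + 1; sub 9 for 8: 9^2 + 1; = 82; G_4 = 82−1 = 81

82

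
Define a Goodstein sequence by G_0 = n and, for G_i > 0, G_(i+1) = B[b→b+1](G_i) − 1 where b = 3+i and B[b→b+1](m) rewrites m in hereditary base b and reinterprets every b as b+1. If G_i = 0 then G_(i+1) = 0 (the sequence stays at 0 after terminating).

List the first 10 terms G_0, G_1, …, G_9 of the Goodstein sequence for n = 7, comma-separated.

7, 8, 9, 9, 9, 9, 9, 9, 8, 7

i=0: 7 = 2·3 + 1 (b=3); 3→4: 2·4 + 1 = 9; 9−1 = 8
i=1: 8 = 2·4 (b=4); 4→5: 2·5 = 10; 10−1 = 9
i=2: 9 = 5 + 4 (b=5); 5→6: 6 + 4 = 10; 10−1 = 9
i=3: 9 = 6 + 3 (b=6); 6→7: 7 + 3 = 10; 10−1 = 9
i=4: 9 = 7 + 2 (b=7); 7→8: 8 + 2 = 10; 10−1 = 9
i=5: 9 = 8 + 1 (b=8); 8→9: 9 + 1 = 10; 10−1 = 9
i=6: 9 = 9 (b=9); 9→10: 10 = 10; 10−1 = 9
i=7: 9 = 9 (b=10); 10→11: 9 = 9; 9−1 = 8
i=8: 8 = 8 (b=11); 11→12: 8 = 8; 8−1 = 7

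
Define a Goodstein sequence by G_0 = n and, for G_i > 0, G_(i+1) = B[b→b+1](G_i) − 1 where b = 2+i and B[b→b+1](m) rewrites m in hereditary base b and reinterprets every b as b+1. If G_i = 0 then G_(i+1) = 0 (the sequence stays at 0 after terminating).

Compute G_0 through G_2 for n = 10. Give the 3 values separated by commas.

10, 83, 1025

[0] 10 ≡ 2^(2 + 1) + 2 (base 2). Lift 3: 84. −1: 83.
[1] 83 ≡ 3^(3 + 1) + 2 (base 3). Lift 4: 1026. −1: 1025.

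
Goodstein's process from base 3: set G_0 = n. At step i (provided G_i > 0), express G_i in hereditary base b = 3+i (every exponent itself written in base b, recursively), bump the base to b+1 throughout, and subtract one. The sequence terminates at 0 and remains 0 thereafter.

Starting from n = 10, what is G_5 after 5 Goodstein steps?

G_0=10  [base 3] 3^2 + 1  →[3↦4]→  4^2 + 1 = 17  −1 ⇒ G_1=16
G_1=16  [base 4] 4^2  →[4↦5]→  5^2 = 25  −1 ⇒ G_2=24
G_2=24  [base 5] 4·5 + 4  →[5↦6]→  4·6 + 4 = 28  −1 ⇒ G_3=27
G_3=27  [base 6] 4·6 + 3  →[6↦7]→  4·7 + 3 = 31  −1 ⇒ G_4=30
G_4=30  [base 7] 4·7 + 2  →[7↦8]→  4·8 + 2 = 34  −1 ⇒ G_5=33
G_5=33  [base 8] 4·8 + 1  →[8↦9]→  4·9 + 1 = 37  −1 ⇒ G_6=36

33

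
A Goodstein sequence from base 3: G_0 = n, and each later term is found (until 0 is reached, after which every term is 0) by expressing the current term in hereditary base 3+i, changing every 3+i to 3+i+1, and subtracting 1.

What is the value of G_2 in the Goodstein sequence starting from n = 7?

i=0: 7 = 2·3 + 1 (b=3); 3→4: 2·4 + 1 = 9; 9−1 = 8
i=1: 8 = 2·4 (b=4); 4→5: 2·5 = 10; 10−1 = 9
i=2: 9 = 5 + 4 (b=5); 5→6: 6 + 4 = 10; 10−1 = 9

9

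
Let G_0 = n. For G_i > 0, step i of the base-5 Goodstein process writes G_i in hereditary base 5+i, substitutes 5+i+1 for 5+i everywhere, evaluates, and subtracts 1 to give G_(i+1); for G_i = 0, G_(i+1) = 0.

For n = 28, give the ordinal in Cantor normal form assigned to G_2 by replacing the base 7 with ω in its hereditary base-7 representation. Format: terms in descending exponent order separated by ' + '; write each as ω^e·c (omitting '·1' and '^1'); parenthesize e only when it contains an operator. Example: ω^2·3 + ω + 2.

G_0=28  [base 5] 5^2 + 3  →[5↦6]→  6^2 + 3 = 39  −1 ⇒ G_1=38
G_1=38  [base 6] 6^2 + 2  →[6↦7]→  7^2 + 2 = 51  −1 ⇒ G_2=50
G_2=50  [base 7] 7^2 + 1  →[7↦8]→  8^2 + 1 = 65  −1 ⇒ G_3=64

ω^2 + 1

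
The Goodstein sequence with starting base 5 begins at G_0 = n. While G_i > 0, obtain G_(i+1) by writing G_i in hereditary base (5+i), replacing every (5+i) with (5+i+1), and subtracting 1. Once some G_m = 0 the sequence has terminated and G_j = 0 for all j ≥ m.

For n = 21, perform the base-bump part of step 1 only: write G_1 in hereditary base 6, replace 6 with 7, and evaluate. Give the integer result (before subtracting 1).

step 0: 21 = 4·5 + 1; sub 6 for 5: 4·6 + 1; = 25; G_1 = 25−1 = 24
step 1: 24 = 4·6; sub 7 for 6: 4·7; = 28; G_2 = 28−1 = 27

28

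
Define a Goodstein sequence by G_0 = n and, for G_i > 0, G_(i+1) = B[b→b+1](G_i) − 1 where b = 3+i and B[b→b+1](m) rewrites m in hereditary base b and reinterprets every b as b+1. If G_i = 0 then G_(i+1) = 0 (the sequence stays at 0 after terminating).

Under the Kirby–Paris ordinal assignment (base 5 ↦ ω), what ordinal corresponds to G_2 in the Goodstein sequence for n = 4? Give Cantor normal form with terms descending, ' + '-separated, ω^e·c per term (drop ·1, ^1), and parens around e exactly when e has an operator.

step 0: 4 = 3 + 1; sub 4 for 3: 4 + 1; = 5; G_1 = 5−1 = 4
step 1: 4 = 4; sub 5 for 4: 5; = 5; G_2 = 5−1 = 4
step 2: 4 = 4; sub 6 for 5: 4; = 4; G_3 = 4−1 = 3

4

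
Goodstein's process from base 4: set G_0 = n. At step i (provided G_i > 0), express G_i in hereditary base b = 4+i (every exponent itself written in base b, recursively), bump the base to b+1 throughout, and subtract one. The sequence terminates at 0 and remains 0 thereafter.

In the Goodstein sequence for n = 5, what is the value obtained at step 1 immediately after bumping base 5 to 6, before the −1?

i=0: 5 = 4 + 1 (b=4); 4→5: 5 + 1 = 6; 6−1 = 5
i=1: 5 = 5 (b=5); 5→6: 6 = 6; 6−1 = 5

6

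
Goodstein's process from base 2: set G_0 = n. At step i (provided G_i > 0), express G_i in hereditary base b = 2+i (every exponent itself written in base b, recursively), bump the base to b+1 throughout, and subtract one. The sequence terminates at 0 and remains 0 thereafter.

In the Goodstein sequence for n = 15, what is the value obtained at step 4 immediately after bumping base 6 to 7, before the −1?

[0] 15 ≡ 2^(2 + 1) + 2^2 + 2 + 1 (base 2). Lift 3: 112. −1: 111.
[1] 111 ≡ 3^(3 + 1) + 3^3 + 3 (base 3). Lift 4: 1284. −1: 1283.
[2] 1283 ≡ 4^(4 + 1) + 4^4 + 3 (base 4). Lift 5: 18753. −1: 18752.
[3] 18752 ≡ 5^(5 + 1) + 5^5 + 2 (base 5). Lift 6: 326594. −1: 326593.
[4] 326593 ≡ 6^(6 + 1) + 6^6 + 1 (base 6). Lift 7: 6588345. −1: 6588344.

6588345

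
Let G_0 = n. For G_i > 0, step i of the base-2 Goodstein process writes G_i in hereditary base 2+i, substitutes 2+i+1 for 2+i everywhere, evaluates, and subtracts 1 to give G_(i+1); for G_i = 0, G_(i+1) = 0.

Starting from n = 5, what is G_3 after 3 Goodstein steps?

[0] 5 ≡ 2^2 + 1 (base 2). Lift 3: 28. −1: 27.
[1] 27 ≡ 3^3 (base 3). Lift 4: 256. −1: 255.
[2] 255 ≡ 3·4^3 + 3·4^2 + 3·4 + 3 (base 4). Lift 5: 468. −1: 467.
[3] 467 ≡ 3·5^3 + 3·5^2 + 3·5 + 2 (base 5). Lift 6: 776. −1: 775.

467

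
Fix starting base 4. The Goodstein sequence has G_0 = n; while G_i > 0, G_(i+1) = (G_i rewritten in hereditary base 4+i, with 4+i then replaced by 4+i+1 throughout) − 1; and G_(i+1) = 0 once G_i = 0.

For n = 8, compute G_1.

9

i=0: 8 = 2·4 (b=4); 4→5: 2·5 = 10; 10−1 = 9
i=1: 9 = 5 + 4 (b=5); 5→6: 6 + 4 = 10; 10−1 = 9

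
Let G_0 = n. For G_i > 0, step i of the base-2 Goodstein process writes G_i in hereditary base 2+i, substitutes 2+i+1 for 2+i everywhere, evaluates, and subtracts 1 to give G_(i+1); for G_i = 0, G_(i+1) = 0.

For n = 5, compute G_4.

775

i=0: 5 = 2^2 + 1 (b=2); 2→3: 3^3 + 1 = 28; 28−1 = 27
i=1: 27 = 3^3 (b=3); 3→4: 4^4 = 256; 256−1 = 255
i=2: 255 = 3·4^3 + 3·4^2 + 3·4 + 3 (b=4); 4→5: 3·5^3 + 3·5^2 + 3·5 + 3 = 468; 468−1 = 467
i=3: 467 = 3·5^3 + 3·5^2 + 3·5 + 2 (b=5); 5→6: 3·6^3 + 3·6^2 + 3·6 + 2 = 776; 776−1 = 775
i=4: 775 = 3·6^3 + 3·6^2 + 3·6 + 1 (b=6); 6→7: 3·7^3 + 3·7^2 + 3·7 + 1 = 1198; 1198−1 = 1197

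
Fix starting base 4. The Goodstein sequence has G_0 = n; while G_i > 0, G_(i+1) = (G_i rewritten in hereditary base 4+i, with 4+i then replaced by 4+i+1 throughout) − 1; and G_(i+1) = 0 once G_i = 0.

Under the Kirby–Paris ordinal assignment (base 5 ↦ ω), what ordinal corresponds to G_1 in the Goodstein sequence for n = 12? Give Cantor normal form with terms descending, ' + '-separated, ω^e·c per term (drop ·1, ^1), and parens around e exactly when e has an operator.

G_0=12  [base 4] 3·4  →[4↦5]→  3·5 = 15  −1 ⇒ G_1=14
G_1=14  [base 5] 2·5 + 4  →[5↦6]→  2·6 + 4 = 16  −1 ⇒ G_2=15

ω·2 + 4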